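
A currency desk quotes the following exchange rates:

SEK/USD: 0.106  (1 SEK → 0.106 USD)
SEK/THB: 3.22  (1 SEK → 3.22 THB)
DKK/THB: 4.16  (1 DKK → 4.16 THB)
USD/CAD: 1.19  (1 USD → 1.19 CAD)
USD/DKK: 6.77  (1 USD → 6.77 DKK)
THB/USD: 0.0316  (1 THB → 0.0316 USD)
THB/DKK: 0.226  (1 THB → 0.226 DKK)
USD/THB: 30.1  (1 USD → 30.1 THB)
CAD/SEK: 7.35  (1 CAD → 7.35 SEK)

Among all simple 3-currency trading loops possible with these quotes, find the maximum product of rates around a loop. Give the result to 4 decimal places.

USD→CAD→SEK→USD: 1.19 × 7.35 × 0.106 = 0.92713
USD→DKK→THB→USD: 6.77 × 4.16 × 0.0316 = 0.88996
Maximum is USD→CAD→SEK→USD at 0.9271; no arbitrage — every cycle loses value.

0.9271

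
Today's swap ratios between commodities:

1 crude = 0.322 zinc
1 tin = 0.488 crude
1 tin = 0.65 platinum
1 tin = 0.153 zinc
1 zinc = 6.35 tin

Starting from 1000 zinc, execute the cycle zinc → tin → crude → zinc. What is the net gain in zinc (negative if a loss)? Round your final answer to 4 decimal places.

-2.1864

1000 zinc × 6.35 = 6350 tin
6350 tin × 0.488 = 3098.8 crude
3098.8 crude × 0.322 = 997.8136 zinc
Net change: 997.8136 − 1000 = -2.1864 zinc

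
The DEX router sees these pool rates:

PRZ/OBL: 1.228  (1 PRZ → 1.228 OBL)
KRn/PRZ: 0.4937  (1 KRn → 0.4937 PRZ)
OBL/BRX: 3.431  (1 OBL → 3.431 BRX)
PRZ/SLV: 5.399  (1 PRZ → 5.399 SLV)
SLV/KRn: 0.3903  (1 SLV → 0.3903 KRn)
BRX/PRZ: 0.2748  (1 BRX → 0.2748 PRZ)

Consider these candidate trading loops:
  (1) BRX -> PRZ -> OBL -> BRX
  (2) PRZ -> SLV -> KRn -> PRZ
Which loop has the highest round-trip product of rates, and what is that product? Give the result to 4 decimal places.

(1) 0.2748 × 1.228 × 3.431 = 1.15781
(2) 5.399 × 0.3903 × 0.4937 = 1.04034
Highest is cycle (1) at 1.1578 (>1, arbitrage).

1.1578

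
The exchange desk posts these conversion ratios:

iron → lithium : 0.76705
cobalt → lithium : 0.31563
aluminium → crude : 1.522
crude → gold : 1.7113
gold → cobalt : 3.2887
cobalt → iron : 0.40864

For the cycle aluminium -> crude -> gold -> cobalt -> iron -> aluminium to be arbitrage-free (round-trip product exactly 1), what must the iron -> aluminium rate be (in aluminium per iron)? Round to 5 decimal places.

0.28569

Known legs of the cycle: 1.522 × 1.7113 × 3.2887 × 0.40864 = 3.5003053894406848
For no arbitrage the full-cycle product must be 1, so the missing rate is 1 / 3.5003053894406848 ≈ 0.2856894.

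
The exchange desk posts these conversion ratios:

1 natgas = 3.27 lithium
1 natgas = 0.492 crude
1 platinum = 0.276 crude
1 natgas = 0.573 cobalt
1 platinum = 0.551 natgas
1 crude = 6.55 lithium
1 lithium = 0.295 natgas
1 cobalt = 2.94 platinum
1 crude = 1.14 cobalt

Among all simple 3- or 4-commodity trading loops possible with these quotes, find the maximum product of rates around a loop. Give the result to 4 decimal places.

0.9507

crude→lithium→natgas→crude: 6.55 × 0.295 × 0.492 = 0.95067
platinum→natgas→cobalt→platinum: 0.551 × 0.573 × 2.94 = 0.92823
crude→cobalt→platinum→crude: 1.14 × 2.94 × 0.276 = 0.92504
crude→cobalt→platinum→natgas→crude: 1.14 × 2.94 × 0.551 × 0.492 = 0.90859
Maximum is crude→lithium→natgas→crude at 0.9507; no arbitrage — every cycle loses value.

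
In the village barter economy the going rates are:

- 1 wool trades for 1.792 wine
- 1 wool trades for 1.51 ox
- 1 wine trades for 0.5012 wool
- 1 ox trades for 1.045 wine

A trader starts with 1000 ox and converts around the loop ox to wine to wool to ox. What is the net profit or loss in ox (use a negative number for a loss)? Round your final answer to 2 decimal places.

1000 ox × 1.045 = 1045 wine
1045 wine × 0.5012 = 523.754 wool
523.754 wool × 1.51 = 790.86854 ox
Net change: 790.86854 − 1000 = -209.13146 ox

-209.13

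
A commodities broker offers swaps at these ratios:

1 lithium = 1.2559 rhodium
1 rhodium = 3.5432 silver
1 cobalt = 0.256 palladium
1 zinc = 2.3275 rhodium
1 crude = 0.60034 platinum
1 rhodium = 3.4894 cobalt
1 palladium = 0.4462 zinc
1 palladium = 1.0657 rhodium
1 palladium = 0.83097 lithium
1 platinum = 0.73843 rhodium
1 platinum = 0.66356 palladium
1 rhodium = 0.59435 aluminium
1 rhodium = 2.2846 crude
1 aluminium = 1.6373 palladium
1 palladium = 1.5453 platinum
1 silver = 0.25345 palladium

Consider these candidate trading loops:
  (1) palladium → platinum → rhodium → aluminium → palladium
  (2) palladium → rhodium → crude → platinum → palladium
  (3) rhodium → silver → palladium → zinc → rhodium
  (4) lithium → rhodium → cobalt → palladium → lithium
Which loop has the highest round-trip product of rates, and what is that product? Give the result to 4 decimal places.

1.1104

(1) 1.5453 × 0.73843 × 0.59435 × 1.6373 = 1.11043
(2) 1.0657 × 2.2846 × 0.60034 × 0.66356 = 0.96989
(3) 3.5432 × 0.25345 × 0.4462 × 2.3275 = 0.93263
(4) 1.2559 × 3.4894 × 0.256 × 0.83097 = 0.93225
Highest is cycle (1) at 1.1104 (>1, arbitrage).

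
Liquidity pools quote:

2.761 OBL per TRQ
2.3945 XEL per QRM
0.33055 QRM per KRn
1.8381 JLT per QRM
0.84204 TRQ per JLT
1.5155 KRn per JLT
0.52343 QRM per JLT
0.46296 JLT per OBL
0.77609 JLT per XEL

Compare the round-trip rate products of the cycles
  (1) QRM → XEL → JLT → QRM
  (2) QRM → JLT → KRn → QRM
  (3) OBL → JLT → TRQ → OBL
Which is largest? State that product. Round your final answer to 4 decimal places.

1.0763

(1) 2.3945 × 0.77609 × 0.52343 = 0.97271
(2) 1.8381 × 1.5155 × 0.33055 = 0.92079
(3) 0.46296 × 0.84204 × 2.761 = 1.07632
Highest is cycle (3) at 1.0763 (>1, arbitrage).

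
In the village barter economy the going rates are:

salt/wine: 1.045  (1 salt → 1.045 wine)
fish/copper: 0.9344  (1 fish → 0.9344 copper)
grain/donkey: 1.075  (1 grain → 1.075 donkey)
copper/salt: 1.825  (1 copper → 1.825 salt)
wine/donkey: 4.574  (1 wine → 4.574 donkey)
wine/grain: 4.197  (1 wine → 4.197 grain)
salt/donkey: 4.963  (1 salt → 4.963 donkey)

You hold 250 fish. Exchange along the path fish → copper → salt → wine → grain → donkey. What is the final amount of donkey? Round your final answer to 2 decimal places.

2010.02

250 fish × 0.9344 = 233.6 copper
233.6 copper × 1.825 = 426.32 salt
426.32 salt × 1.045 = 445.5044 wine
445.5044 wine × 4.197 = 1869.7819668 grain
1869.7819668 grain × 1.075 = 2010.01561431 donkey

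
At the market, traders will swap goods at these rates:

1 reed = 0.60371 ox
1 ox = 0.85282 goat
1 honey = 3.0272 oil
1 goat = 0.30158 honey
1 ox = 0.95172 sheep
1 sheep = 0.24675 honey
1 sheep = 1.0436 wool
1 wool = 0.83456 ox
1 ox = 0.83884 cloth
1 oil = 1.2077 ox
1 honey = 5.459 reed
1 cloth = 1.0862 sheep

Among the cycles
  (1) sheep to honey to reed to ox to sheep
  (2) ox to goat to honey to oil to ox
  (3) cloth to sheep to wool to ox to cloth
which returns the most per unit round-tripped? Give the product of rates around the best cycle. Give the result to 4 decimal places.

(1) 0.24675 × 5.459 × 0.60371 × 0.95172 = 0.77394
(2) 0.85282 × 0.30158 × 3.0272 × 1.2077 = 0.94029
(3) 1.0862 × 1.0436 × 0.83456 × 0.83884 = 0.79356
Highest is cycle (2) at 0.9403 (≤1, no arbitrage).

0.9403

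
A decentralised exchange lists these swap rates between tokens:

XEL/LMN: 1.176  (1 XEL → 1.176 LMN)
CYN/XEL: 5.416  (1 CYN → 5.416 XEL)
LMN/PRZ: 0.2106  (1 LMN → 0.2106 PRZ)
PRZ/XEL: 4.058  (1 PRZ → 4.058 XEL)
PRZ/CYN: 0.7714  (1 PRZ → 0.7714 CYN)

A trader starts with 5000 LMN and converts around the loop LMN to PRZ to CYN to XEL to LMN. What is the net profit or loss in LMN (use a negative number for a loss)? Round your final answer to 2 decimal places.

5000 LMN × 0.2106 = 1053 PRZ
1053 PRZ × 0.7714 = 812.2842 CYN
812.2842 CYN × 5.416 = 4399.3312272 XEL
4399.3312272 XEL × 1.176 = 5173.6135231872 LMN
Net change: 5173.6135231872 − 5000 = 173.6135231872 LMN

173.61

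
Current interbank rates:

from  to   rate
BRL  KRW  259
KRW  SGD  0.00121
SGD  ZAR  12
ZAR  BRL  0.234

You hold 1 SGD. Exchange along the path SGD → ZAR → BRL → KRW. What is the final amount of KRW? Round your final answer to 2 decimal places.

1 SGD × 12 = 12 ZAR
12 ZAR × 0.234 = 2.808 BRL
2.808 BRL × 259 = 727.272 KRW

727.27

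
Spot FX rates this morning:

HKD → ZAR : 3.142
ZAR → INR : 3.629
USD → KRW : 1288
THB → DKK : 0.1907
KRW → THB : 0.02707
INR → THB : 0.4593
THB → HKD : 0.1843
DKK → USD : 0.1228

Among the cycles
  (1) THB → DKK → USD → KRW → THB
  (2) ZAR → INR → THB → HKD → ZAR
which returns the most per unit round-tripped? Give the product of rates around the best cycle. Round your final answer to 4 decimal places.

0.9652

(1) 0.1907 × 0.1228 × 1288 × 0.02707 = 0.81649
(2) 3.629 × 0.4593 × 0.1843 × 3.142 = 0.96519
Highest is cycle (2) at 0.9652 (≤1, no arbitrage).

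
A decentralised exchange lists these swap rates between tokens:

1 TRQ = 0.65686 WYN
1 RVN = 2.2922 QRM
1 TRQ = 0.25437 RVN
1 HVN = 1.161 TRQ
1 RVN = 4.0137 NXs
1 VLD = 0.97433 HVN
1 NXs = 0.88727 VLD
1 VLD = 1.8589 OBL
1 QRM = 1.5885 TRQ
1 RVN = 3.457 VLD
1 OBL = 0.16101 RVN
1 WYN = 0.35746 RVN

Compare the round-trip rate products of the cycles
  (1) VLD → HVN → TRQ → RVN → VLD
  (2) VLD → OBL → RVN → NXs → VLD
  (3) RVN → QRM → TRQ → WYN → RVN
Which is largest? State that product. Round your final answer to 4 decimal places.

1.0659

(1) 0.97433 × 1.161 × 0.25437 × 3.457 = 0.99473
(2) 1.8589 × 0.16101 × 4.0137 × 0.88727 = 1.06588
(3) 2.2922 × 1.5885 × 0.65686 × 0.35746 = 0.85495
Highest is cycle (2) at 1.0659 (>1, arbitrage).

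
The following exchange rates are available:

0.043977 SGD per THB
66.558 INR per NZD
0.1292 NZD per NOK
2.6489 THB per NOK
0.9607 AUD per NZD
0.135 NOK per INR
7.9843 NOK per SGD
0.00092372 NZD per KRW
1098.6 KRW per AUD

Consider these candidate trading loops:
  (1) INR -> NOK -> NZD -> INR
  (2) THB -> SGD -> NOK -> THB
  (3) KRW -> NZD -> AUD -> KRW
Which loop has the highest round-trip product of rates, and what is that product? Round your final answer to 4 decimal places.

1.1609

(1) 0.135 × 0.1292 × 66.558 = 1.16090
(2) 0.043977 × 7.9843 × 2.6489 = 0.93010
(3) 0.00092372 × 0.9607 × 1098.6 = 0.97492
Highest is cycle (1) at 1.1609 (>1, arbitrage).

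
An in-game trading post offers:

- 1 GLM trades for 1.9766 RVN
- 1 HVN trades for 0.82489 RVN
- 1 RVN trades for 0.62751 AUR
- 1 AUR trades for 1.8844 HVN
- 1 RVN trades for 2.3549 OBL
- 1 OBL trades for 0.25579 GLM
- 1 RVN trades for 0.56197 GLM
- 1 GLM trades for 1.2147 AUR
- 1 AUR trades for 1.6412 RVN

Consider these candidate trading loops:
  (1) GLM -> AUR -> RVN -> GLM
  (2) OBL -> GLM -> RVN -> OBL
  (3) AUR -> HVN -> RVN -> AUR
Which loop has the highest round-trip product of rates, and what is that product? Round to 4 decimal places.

(1) 1.2147 × 1.6412 × 0.56197 = 1.12032
(2) 0.25579 × 1.9766 × 2.3549 = 1.19062
(3) 1.8844 × 0.82489 × 0.62751 = 0.97542
Highest is cycle (2) at 1.1906 (>1, arbitrage).

1.1906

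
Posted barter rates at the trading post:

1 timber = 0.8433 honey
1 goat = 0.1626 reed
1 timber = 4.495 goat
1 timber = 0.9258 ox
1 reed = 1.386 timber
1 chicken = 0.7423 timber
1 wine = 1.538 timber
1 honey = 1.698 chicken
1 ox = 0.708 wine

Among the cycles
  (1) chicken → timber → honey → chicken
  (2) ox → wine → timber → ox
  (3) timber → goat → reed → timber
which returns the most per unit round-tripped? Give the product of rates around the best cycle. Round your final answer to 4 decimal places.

(1) 0.7423 × 0.8433 × 1.698 = 1.06292
(2) 0.708 × 1.538 × 0.9258 = 1.00811
(3) 4.495 × 0.1626 × 1.386 = 1.01301
Highest is cycle (1) at 1.0629 (>1, arbitrage).

1.0629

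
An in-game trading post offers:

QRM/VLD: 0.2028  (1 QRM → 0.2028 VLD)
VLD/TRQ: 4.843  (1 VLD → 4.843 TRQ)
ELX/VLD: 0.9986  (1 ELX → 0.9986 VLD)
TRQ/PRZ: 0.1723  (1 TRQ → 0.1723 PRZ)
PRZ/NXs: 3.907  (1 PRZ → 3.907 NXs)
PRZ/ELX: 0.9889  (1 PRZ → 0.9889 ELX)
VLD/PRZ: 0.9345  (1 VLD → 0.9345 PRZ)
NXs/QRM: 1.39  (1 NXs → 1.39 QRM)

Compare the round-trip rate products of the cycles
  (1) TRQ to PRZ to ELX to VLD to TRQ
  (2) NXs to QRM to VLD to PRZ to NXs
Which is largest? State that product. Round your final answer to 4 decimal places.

(1) 0.1723 × 0.9889 × 0.9986 × 4.843 = 0.82403
(2) 1.39 × 0.2028 × 0.9345 × 3.907 = 1.02921
Highest is cycle (2) at 1.0292 (>1, arbitrage).

1.0292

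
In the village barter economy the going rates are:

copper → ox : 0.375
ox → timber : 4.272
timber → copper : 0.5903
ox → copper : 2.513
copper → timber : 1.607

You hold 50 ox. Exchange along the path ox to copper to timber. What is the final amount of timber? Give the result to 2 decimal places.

201.92

50 ox × 2.513 = 125.65 copper
125.65 copper × 1.607 = 201.91955 timber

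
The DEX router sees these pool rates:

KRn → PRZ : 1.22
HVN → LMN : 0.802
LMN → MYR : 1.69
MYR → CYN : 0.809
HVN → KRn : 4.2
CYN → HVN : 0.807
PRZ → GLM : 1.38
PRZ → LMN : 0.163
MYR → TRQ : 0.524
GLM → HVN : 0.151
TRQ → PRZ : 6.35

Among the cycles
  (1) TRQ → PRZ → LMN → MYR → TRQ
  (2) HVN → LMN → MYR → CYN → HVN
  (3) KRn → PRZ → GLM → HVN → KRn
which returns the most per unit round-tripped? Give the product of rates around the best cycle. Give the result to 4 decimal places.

1.0677

(1) 6.35 × 0.163 × 1.69 × 0.524 = 0.91660
(2) 0.802 × 1.69 × 0.809 × 0.807 = 0.88488
(3) 1.22 × 1.38 × 0.151 × 4.2 = 1.06774
Highest is cycle (3) at 1.0677 (>1, arbitrage).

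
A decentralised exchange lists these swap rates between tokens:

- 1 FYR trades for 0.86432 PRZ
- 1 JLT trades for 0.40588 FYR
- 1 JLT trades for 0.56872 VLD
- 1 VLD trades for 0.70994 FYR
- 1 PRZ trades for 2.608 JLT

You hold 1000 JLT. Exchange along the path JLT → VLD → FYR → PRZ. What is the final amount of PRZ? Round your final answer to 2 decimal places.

348.98

1000 JLT × 0.56872 = 568.72 VLD
568.72 VLD × 0.70994 = 403.7570768 FYR
403.7570768 FYR × 0.86432 = 348.975316619776 PRZ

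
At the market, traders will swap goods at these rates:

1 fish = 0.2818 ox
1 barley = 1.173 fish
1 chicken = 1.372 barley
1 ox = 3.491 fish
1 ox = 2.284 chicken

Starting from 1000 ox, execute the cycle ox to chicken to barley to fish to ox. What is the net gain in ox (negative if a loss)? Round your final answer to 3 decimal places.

35.832

1000 ox × 2.284 = 2284 chicken
2284 chicken × 1.372 = 3133.648 barley
3133.648 barley × 1.173 = 3675.769104 fish
3675.769104 fish × 0.2818 = 1035.8317335072 ox
Net change: 1035.8317335072 − 1000 = 35.8317335072 ox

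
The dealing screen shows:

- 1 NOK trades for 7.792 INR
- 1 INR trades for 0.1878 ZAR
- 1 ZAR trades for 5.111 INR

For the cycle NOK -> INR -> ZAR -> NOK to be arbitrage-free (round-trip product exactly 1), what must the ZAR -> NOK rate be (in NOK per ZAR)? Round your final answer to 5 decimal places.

0.68337

Known legs of the cycle: 7.792 × 0.1878 = 1.4633376
For no arbitrage the full-cycle product must be 1, so the missing rate is 1 / 1.4633376 ≈ 0.6833693.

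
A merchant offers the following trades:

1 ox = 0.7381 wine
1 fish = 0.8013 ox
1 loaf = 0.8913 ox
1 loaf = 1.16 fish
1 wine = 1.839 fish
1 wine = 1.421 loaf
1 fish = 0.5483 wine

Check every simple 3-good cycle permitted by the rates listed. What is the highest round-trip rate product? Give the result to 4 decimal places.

1.0877

fish→ox→wine→fish: 0.8013 × 0.7381 × 1.839 = 1.08766
wine→loaf→ox→wine: 1.421 × 0.8913 × 0.7381 = 0.93483
fish→wine→loaf→fish: 0.5483 × 1.421 × 1.16 = 0.90380
Maximum is fish→ox→wine→fish at 1.0877; arbitrage exists.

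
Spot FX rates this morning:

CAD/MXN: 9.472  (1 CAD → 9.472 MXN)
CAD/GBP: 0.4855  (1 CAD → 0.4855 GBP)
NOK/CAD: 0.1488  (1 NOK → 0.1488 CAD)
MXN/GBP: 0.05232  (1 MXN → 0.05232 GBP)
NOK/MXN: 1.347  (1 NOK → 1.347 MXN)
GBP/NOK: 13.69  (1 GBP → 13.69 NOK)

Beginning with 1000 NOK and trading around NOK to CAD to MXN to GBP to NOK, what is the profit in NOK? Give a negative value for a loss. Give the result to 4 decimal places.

9.5220

1000 NOK × 0.1488 = 148.8 CAD
148.8 CAD × 9.472 = 1409.4336 MXN
1409.4336 MXN × 0.05232 = 73.741565952 GBP
73.741565952 GBP × 13.69 = 1009.52203788288 NOK
Net change: 1009.52203788288 − 1000 = 9.52203788288 NOK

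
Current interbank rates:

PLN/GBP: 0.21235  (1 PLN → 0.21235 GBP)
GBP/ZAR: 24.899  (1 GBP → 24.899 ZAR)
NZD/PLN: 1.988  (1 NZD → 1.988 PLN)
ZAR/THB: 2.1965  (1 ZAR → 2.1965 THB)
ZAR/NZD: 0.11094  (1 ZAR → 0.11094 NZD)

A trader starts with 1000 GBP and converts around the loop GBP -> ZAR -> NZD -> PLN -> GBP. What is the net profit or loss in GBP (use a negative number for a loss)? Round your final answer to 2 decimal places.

1000 GBP × 24.899 = 24899 ZAR
24899 ZAR × 0.11094 = 2762.29506 NZD
2762.29506 NZD × 1.988 = 5491.44257928 PLN
5491.44257928 PLN × 0.21235 = 1166.107831710108 GBP
Net change: 1166.107831710108 − 1000 = 166.107831710108 GBP

166.11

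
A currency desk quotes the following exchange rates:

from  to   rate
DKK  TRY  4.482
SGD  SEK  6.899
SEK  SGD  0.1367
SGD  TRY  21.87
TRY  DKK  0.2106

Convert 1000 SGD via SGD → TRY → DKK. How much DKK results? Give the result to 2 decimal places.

1000 SGD × 21.87 = 21870 TRY
21870 TRY × 0.2106 = 4605.822 DKK

4605.82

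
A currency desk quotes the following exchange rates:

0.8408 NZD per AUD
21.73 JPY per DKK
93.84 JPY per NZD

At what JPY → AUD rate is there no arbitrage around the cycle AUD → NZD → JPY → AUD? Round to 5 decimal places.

Known legs of the cycle: 0.8408 × 93.84 = 78.900672
For no arbitrage the full-cycle product must be 1, so the missing rate is 1 / 78.900672 ≈ 0.0126742.

0.01267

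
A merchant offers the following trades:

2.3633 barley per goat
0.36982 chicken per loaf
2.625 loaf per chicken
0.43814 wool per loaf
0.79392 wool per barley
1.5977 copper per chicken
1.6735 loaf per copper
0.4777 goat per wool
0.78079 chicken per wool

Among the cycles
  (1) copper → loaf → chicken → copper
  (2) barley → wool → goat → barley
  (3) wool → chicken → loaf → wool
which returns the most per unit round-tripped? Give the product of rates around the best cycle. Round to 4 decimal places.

(1) 1.6735 × 0.36982 × 1.5977 = 0.98881
(2) 0.79392 × 0.4777 × 2.3633 = 0.89629
(3) 0.78079 × 2.625 × 0.43814 = 0.89800
Highest is cycle (1) at 0.9888 (≤1, no arbitrage).

0.9888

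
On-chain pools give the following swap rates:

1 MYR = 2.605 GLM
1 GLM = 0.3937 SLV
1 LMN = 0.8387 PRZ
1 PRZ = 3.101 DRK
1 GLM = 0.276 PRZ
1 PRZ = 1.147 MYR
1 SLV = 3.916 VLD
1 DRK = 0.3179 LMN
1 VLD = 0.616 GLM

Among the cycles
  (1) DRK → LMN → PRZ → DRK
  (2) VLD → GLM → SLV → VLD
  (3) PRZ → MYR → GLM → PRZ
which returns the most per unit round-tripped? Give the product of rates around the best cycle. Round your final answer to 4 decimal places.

(1) 0.3179 × 0.8387 × 3.101 = 0.82680
(2) 0.616 × 0.3937 × 3.916 = 0.94971
(3) 1.147 × 2.605 × 0.276 = 0.82467
Highest is cycle (2) at 0.9497 (≤1, no arbitrage).

0.9497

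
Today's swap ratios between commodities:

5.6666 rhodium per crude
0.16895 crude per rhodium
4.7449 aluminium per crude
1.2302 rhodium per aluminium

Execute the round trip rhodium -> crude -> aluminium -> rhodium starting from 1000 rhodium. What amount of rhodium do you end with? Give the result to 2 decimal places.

986.19

1000 rhodium × 0.16895 = 168.95 crude
168.95 crude × 4.7449 = 801.650855 aluminium
801.650855 aluminium × 1.2302 = 986.190881821 rhodium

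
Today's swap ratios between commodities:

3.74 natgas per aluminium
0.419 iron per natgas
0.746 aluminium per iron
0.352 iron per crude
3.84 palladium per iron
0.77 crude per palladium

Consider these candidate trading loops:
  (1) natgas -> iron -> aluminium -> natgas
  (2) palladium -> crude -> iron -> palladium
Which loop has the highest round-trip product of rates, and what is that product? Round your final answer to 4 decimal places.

1.1690

(1) 0.419 × 0.746 × 3.74 = 1.16903
(2) 0.77 × 0.352 × 3.84 = 1.04079
Highest is cycle (1) at 1.1690 (>1, arbitrage).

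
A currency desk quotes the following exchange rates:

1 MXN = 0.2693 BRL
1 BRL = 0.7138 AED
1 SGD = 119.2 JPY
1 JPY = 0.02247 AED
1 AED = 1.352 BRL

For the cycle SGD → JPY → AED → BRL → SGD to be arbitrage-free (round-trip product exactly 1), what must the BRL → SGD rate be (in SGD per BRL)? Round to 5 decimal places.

Known legs of the cycle: 119.2 × 0.02247 × 1.352 = 3.621229248
For no arbitrage the full-cycle product must be 1, so the missing rate is 1 / 3.621229248 ≈ 0.2761493.

0.27615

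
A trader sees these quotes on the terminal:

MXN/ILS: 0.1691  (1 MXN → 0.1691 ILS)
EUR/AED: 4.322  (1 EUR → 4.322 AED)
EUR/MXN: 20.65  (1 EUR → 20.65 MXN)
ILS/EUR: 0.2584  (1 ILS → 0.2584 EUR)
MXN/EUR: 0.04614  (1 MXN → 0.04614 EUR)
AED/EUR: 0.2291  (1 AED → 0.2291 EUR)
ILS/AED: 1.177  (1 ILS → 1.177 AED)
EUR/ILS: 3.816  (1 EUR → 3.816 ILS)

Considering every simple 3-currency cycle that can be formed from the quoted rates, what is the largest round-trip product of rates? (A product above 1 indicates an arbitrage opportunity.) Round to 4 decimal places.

1.0290

AED→EUR→ILS→AED: 0.2291 × 3.816 × 1.177 = 1.02899
MXN→ILS→EUR→MXN: 0.1691 × 0.2584 × 20.65 = 0.90231
Maximum is AED→EUR→ILS→AED at 1.0290; arbitrage exists.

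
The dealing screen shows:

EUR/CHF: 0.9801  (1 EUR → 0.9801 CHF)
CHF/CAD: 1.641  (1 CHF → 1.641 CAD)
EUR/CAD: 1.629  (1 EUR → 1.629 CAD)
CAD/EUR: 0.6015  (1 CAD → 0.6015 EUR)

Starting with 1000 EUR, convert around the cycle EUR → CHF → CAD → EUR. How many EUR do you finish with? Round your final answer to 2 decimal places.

967.42

1000 EUR × 0.9801 = 980.1 CHF
980.1 CHF × 1.641 = 1608.3441 CAD
1608.3441 CAD × 0.6015 = 967.41897615 EUR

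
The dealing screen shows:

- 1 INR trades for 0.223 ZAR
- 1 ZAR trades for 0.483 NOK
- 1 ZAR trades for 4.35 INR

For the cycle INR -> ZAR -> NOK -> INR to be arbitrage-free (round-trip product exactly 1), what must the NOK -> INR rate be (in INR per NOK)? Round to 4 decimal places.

Known legs of the cycle: 0.223 × 0.483 = 0.107709
For no arbitrage the full-cycle product must be 1, so the missing rate is 1 / 0.107709 ≈ 9.284275.

9.2843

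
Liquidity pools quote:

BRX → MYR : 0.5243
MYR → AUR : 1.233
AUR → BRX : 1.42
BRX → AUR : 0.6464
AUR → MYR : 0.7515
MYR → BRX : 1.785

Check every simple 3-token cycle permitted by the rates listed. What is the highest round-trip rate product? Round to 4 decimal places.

BRX→MYR→AUR→BRX: 0.5243 × 1.233 × 1.42 = 0.91798
BRX→AUR→MYR→BRX: 0.6464 × 0.7515 × 1.785 = 0.86710
Maximum is BRX→MYR→AUR→BRX at 0.9180; no arbitrage — every cycle loses value.

0.9180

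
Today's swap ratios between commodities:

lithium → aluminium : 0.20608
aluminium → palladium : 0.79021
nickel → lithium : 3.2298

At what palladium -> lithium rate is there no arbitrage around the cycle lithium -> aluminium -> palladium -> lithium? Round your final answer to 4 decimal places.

Known legs of the cycle: 0.20608 × 0.79021 = 0.1628464768
For no arbitrage the full-cycle product must be 1, so the missing rate is 1 / 0.1628464768 ≈ 6.140753.

6.1408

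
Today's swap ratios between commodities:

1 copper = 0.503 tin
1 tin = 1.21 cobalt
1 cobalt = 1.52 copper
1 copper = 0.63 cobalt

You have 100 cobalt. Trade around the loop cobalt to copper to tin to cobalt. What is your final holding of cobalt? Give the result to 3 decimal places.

92.512

100 cobalt × 1.52 = 152 copper
152 copper × 0.503 = 76.456 tin
76.456 tin × 1.21 = 92.51176 cobalt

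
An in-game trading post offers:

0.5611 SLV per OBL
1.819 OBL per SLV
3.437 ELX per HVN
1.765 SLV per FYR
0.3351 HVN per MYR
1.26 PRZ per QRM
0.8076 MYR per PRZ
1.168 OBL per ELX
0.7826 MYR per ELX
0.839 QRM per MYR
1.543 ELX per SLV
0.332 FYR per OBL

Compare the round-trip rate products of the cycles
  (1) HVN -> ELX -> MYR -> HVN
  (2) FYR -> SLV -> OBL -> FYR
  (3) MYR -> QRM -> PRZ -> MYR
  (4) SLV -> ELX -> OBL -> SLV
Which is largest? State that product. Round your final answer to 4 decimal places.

(1) 3.437 × 0.7826 × 0.3351 = 0.90135
(2) 1.765 × 1.819 × 0.332 = 1.06590
(3) 0.839 × 1.26 × 0.8076 = 0.85375
(4) 1.543 × 1.168 × 0.5611 = 1.01123
Highest is cycle (2) at 1.0659 (>1, arbitrage).

1.0659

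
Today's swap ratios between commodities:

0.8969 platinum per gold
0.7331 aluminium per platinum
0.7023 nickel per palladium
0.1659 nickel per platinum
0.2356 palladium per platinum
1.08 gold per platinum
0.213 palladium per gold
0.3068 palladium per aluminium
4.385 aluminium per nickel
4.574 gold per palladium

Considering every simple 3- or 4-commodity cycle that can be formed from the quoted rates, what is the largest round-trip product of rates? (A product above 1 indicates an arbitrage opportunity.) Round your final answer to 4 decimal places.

0.9665

gold→platinum→palladium→gold: 0.8969 × 0.2356 × 4.574 = 0.96653
palladium→nickel→aluminium→palladium: 0.7023 × 4.385 × 0.3068 = 0.94482
gold→platinum→aluminium→palladium→gold: 0.8969 × 0.7331 × 0.3068 × 4.574 = 0.92270
Maximum is gold→platinum→palladium→gold at 0.9665; no arbitrage — every cycle loses value.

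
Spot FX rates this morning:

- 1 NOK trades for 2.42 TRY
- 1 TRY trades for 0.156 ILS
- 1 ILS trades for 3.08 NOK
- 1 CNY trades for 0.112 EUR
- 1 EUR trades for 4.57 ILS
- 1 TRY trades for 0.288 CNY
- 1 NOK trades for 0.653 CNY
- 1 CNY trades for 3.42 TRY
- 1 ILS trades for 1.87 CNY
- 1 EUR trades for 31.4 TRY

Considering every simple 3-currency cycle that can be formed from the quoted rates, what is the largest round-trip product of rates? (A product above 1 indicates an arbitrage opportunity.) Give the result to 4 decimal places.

1.1628

NOK→TRY→ILS→NOK: 2.42 × 0.156 × 3.08 = 1.16276
CNY→EUR→TRY→CNY: 0.112 × 31.4 × 0.288 = 1.01284
CNY→TRY→ILS→CNY: 3.42 × 0.156 × 1.87 = 0.99768
CNY→EUR→ILS→CNY: 0.112 × 4.57 × 1.87 = 0.95714
Maximum is NOK→TRY→ILS→NOK at 1.1628; arbitrage exists.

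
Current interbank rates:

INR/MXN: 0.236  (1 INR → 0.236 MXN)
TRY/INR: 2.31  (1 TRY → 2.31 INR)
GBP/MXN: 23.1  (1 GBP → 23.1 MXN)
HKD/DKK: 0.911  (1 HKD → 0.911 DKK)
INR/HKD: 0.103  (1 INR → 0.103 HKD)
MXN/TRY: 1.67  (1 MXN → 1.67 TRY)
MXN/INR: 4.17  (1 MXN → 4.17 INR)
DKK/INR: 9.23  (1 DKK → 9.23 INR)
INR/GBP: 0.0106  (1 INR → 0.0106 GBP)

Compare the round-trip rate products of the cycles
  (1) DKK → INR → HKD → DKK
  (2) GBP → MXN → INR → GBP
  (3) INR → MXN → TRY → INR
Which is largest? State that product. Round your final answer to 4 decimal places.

(1) 9.23 × 0.103 × 0.911 = 0.86608
(2) 23.1 × 4.17 × 0.0106 = 1.02107
(3) 0.236 × 1.67 × 2.31 = 0.91042
Highest is cycle (2) at 1.0211 (>1, arbitrage).

1.0211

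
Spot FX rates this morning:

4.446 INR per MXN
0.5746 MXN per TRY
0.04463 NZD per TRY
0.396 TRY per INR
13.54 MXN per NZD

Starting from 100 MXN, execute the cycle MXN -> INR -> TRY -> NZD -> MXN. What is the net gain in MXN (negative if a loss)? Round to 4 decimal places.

6.3923

100 MXN × 4.446 = 444.6 INR
444.6 INR × 0.396 = 176.0616 TRY
176.0616 TRY × 0.04463 = 7.857629208 NZD
7.857629208 NZD × 13.54 = 106.39229947632 MXN
Net change: 106.39229947632 − 100 = 6.39229947632 MXN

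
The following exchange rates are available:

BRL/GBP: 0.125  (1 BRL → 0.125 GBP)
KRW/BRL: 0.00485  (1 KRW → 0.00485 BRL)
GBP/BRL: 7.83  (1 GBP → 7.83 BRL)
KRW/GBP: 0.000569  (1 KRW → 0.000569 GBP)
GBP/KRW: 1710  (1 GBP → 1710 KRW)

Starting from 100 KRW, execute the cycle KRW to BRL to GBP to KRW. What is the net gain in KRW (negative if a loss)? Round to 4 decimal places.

100 KRW × 0.00485 = 0.485 BRL
0.485 BRL × 0.125 = 0.060625 GBP
0.060625 GBP × 1710 = 103.66875 KRW
Net change: 103.66875 − 100 = 3.66875 KRW

3.6688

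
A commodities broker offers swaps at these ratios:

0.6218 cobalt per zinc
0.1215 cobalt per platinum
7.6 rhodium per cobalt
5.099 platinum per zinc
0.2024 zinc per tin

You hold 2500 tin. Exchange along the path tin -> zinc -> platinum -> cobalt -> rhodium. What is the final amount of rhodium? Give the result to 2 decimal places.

2500 tin × 0.2024 = 506 zinc
506 zinc × 5.099 = 2580.094 platinum
2580.094 platinum × 0.1215 = 313.481421 cobalt
313.481421 cobalt × 7.6 = 2382.4587996 rhodium

2382.46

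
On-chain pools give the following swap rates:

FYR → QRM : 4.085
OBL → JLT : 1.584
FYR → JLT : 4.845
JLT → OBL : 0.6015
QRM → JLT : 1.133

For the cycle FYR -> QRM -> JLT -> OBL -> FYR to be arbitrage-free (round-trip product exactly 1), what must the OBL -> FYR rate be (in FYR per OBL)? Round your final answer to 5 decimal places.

Known legs of the cycle: 4.085 × 1.133 × 0.6015 = 2.7839254575
For no arbitrage the full-cycle product must be 1, so the missing rate is 1 / 2.7839254575 ≈ 0.3592050.

0.35921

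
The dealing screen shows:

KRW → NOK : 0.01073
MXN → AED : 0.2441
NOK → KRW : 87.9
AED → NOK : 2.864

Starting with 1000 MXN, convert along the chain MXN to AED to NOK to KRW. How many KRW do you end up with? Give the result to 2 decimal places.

61451.10

1000 MXN × 0.2441 = 244.1 AED
244.1 AED × 2.864 = 699.1024 NOK
699.1024 NOK × 87.9 = 61451.10096 KRW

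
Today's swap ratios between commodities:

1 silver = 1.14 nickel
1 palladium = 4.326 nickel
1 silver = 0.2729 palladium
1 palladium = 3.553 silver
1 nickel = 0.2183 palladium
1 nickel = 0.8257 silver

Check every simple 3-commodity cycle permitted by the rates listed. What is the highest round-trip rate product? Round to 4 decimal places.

0.9748

nickel→silver→palladium→nickel: 0.8257 × 0.2729 × 4.326 = 0.97479
nickel→palladium→silver→nickel: 0.2183 × 3.553 × 1.14 = 0.88421
Maximum is nickel→silver→palladium→nickel at 0.9748; no arbitrage — every cycle loses value.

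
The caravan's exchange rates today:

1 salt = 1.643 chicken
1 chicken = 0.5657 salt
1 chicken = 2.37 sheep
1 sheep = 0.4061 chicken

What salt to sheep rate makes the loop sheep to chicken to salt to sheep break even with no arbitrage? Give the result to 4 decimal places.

Known legs of the cycle: 0.4061 × 0.5657 = 0.22973077
For no arbitrage the full-cycle product must be 1, so the missing rate is 1 / 0.22973077 ≈ 4.352921.

4.3529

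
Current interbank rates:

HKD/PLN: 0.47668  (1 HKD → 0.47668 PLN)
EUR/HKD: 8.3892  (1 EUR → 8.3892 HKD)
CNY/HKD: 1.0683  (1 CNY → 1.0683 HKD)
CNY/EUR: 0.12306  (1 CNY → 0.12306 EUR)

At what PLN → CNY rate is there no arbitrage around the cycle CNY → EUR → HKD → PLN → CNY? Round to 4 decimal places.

2.0321

Known legs of the cycle: 0.12306 × 8.3892 × 0.47668 = 0.49211249211936
For no arbitrage the full-cycle product must be 1, so the missing rate is 1 / 0.49211249211936 ≈ 2.032056.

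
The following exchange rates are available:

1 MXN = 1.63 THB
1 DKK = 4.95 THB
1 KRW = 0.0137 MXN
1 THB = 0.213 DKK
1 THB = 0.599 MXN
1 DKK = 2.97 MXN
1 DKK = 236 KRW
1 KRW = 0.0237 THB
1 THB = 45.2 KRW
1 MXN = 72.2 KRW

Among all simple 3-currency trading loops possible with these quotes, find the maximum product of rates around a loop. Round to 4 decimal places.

1.1914

DKK→KRW→THB→DKK: 236 × 0.0237 × 0.213 = 1.19135
DKK→MXN→THB→DKK: 2.97 × 1.63 × 0.213 = 1.03115
THB→MXN→KRW→THB: 0.599 × 72.2 × 0.0237 = 1.02497
THB→KRW→MXN→THB: 45.2 × 0.0137 × 1.63 = 1.00936
Maximum is DKK→KRW→THB→DKK at 1.1914; arbitrage exists.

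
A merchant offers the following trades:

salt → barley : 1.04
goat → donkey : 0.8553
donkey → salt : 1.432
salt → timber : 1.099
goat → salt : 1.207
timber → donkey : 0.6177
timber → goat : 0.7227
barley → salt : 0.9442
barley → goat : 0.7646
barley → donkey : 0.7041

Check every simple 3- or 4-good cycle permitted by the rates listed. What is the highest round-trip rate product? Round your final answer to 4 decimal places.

salt→barley→donkey→salt: 1.04 × 0.7041 × 1.432 = 1.04860
salt→barley→goat→donkey→salt: 1.04 × 0.7646 × 0.8553 × 1.432 = 0.97393
timber→goat→donkey→salt→timber: 0.7227 × 0.8553 × 1.432 × 1.099 = 0.97279
timber→donkey→salt→timber: 0.6177 × 1.432 × 1.099 = 0.97212
salt→barley→goat→salt: 1.04 × 0.7646 × 1.207 = 0.95979
timber→goat→salt→timber: 0.7227 × 1.207 × 1.099 = 0.95866
Maximum is salt→barley→donkey→salt at 1.0486; arbitrage exists.

1.0486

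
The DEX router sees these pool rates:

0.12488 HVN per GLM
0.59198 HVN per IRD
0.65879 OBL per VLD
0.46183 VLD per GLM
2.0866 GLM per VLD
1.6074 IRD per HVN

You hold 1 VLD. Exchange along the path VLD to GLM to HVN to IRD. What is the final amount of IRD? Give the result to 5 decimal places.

1 VLD × 2.0866 = 2.0866 GLM
2.0866 GLM × 0.12488 = 0.260574608 HVN
0.260574608 HVN × 1.6074 = 0.4188476248992 IRD

0.41885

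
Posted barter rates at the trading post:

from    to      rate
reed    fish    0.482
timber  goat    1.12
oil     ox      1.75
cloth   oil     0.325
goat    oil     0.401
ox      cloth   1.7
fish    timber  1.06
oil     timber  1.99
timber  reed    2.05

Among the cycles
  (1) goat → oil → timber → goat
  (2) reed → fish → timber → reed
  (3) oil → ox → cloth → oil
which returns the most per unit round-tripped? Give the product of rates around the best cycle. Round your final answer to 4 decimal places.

1.0474

(1) 0.401 × 1.99 × 1.12 = 0.89375
(2) 0.482 × 1.06 × 2.05 = 1.04739
(3) 1.75 × 1.7 × 0.325 = 0.96688
Highest is cycle (2) at 1.0474 (>1, arbitrage).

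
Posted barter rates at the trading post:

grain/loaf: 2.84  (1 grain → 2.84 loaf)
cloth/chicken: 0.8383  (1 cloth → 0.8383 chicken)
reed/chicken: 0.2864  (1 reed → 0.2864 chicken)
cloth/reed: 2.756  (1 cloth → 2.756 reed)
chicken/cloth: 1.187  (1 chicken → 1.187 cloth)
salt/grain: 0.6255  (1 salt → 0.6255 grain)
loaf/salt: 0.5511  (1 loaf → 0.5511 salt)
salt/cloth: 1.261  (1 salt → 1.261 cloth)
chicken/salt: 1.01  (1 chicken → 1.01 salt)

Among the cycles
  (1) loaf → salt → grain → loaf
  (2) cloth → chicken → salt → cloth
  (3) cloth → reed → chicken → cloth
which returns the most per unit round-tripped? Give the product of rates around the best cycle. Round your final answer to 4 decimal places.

(1) 0.5511 × 0.6255 × 2.84 = 0.97899
(2) 0.8383 × 1.01 × 1.261 = 1.06767
(3) 2.756 × 0.2864 × 1.187 = 0.93692
Highest is cycle (2) at 1.0677 (>1, arbitrage).

1.0677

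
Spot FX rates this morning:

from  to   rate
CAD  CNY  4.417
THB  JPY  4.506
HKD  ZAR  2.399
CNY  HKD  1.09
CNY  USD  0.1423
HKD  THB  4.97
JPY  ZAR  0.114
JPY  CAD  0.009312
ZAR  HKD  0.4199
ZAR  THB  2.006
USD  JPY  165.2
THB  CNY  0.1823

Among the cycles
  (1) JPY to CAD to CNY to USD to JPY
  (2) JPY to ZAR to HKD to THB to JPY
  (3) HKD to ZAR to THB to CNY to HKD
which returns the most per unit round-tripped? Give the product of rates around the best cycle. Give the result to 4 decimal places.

(1) 0.009312 × 4.417 × 0.1423 × 165.2 = 0.96691
(2) 0.114 × 0.4199 × 4.97 × 4.506 = 1.07201
(3) 2.399 × 2.006 × 0.1823 × 1.09 = 0.95626
Highest is cycle (2) at 1.0720 (>1, arbitrage).

1.0720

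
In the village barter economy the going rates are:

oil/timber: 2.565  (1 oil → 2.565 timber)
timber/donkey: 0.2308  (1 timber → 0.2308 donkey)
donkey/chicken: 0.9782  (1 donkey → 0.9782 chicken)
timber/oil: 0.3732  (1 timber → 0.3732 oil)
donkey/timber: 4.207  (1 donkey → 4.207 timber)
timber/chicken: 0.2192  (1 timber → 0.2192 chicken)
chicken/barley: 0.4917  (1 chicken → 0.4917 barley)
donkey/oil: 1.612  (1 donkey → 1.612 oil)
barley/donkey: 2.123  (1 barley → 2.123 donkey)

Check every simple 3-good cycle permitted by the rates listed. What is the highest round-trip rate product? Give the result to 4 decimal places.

chicken→barley→donkey→chicken: 0.4917 × 2.123 × 0.9782 = 1.02112
oil→timber→donkey→oil: 2.565 × 0.2308 × 1.612 = 0.95431
Maximum is chicken→barley→donkey→chicken at 1.0211; arbitrage exists.

1.0211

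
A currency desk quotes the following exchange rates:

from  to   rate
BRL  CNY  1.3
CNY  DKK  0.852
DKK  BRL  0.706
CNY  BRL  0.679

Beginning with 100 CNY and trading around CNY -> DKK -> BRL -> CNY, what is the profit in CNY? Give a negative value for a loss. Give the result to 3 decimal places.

-21.803

100 CNY × 0.852 = 85.2 DKK
85.2 DKK × 0.706 = 60.1512 BRL
60.1512 BRL × 1.3 = 78.19656 CNY
Net change: 78.19656 − 100 = -21.80344 CNY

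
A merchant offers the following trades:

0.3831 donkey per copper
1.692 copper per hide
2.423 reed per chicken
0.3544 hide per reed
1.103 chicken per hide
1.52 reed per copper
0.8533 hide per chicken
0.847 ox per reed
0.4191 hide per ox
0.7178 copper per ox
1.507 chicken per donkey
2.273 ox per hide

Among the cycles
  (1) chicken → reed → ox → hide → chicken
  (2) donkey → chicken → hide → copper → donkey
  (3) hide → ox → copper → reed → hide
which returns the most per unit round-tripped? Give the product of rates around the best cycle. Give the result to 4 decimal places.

(1) 2.423 × 0.847 × 0.4191 × 1.103 = 0.94870
(2) 1.507 × 0.8533 × 1.692 × 0.3831 = 0.83354
(3) 2.273 × 0.7178 × 1.52 × 0.3544 = 0.87890
Highest is cycle (1) at 0.9487 (≤1, no arbitrage).

0.9487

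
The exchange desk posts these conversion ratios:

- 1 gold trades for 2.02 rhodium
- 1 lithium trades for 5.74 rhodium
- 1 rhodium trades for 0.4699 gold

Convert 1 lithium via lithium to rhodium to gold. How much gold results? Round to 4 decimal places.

2.6972

1 lithium × 5.74 = 5.74 rhodium
5.74 rhodium × 0.4699 = 2.697226 gold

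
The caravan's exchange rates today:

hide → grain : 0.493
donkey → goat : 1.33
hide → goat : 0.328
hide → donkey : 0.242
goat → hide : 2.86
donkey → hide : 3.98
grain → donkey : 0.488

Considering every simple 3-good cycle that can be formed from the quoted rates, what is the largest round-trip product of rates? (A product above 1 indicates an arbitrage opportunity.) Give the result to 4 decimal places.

0.9575

grain→donkey→hide→grain: 0.488 × 3.98 × 0.493 = 0.95752
donkey→goat→hide→donkey: 1.33 × 2.86 × 0.242 = 0.92052
Maximum is grain→donkey→hide→grain at 0.9575; no arbitrage — every cycle loses value.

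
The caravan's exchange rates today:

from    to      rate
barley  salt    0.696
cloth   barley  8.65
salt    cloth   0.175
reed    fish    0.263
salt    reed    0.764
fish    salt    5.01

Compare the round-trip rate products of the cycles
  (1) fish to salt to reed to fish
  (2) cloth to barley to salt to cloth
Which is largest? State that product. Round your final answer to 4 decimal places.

1.0536

(1) 5.01 × 0.764 × 0.263 = 1.00667
(2) 8.65 × 0.696 × 0.175 = 1.05357
Highest is cycle (2) at 1.0536 (>1, arbitrage).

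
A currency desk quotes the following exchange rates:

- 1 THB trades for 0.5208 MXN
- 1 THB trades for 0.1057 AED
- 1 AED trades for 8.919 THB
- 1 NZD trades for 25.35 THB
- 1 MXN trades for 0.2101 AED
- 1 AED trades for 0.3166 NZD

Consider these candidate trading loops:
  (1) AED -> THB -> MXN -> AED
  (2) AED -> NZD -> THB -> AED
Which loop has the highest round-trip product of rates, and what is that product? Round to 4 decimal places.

0.9759

(1) 8.919 × 0.5208 × 0.2101 = 0.97592
(2) 0.3166 × 25.35 × 0.1057 = 0.84833
Highest is cycle (1) at 0.9759 (≤1, no arbitrage).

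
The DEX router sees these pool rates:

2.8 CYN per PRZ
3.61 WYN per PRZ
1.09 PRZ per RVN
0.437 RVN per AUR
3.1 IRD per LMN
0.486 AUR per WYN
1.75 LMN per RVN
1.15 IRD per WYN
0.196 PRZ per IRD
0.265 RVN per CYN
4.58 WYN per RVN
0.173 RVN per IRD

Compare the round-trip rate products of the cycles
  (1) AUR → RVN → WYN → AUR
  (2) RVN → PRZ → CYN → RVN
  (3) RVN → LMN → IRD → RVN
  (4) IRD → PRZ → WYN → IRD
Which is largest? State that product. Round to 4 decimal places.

0.9727

(1) 0.437 × 4.58 × 0.486 = 0.97271
(2) 1.09 × 2.8 × 0.265 = 0.80878
(3) 1.75 × 3.1 × 0.173 = 0.93853
(4) 0.196 × 3.61 × 1.15 = 0.81369
Highest is cycle (1) at 0.9727 (≤1, no arbitrage).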